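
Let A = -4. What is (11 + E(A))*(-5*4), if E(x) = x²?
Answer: -540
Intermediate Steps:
(11 + E(A))*(-5*4) = (11 + (-4)²)*(-5*4) = (11 + 16)*(-20) = 27*(-20) = -540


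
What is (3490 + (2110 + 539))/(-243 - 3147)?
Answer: -6139/3390 ≈ -1.8109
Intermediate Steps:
(3490 + (2110 + 539))/(-243 - 3147) = (3490 + 2649)/(-3390) = 6139*(-1/3390) = -6139/3390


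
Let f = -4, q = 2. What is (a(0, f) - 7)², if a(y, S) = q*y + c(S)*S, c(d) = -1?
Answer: 9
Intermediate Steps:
a(y, S) = -S + 2*y (a(y, S) = 2*y - S = -S + 2*y)
(a(0, f) - 7)² = ((-1*(-4) + 2*0) - 7)² = ((4 + 0) - 7)² = (4 - 7)² = (-3)² = 9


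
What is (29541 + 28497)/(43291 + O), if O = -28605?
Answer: 29019/7343 ≈ 3.9519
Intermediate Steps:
(29541 + 28497)/(43291 + O) = (29541 + 28497)/(43291 - 28605) = 58038/14686 = 58038*(1/14686) = 29019/7343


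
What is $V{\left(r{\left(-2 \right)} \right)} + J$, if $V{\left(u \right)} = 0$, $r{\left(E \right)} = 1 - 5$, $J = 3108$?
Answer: $3108$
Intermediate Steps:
$r{\left(E \right)} = -4$ ($r{\left(E \right)} = 1 - 5 = -4$)
$V{\left(r{\left(-2 \right)} \right)} + J = 0 + 3108 = 3108$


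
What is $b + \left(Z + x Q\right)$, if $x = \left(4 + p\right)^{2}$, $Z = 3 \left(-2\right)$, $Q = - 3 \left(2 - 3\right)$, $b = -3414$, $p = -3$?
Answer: $-3417$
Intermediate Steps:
$Q = 3$ ($Q = \left(-3\right) \left(-1\right) = 3$)
$Z = -6$
$x = 1$ ($x = \left(4 - 3\right)^{2} = 1^{2} = 1$)
$b + \left(Z + x Q\right) = -3414 + \left(-6 + 1 \cdot 3\right) = -3414 + \left(-6 + 3\right) = -3414 - 3 = -3417$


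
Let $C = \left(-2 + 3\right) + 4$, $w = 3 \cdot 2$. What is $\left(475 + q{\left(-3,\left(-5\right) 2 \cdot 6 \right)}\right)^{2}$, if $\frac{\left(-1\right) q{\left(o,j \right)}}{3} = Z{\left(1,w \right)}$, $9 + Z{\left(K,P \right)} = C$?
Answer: $237169$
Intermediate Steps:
$w = 6$
$C = 5$ ($C = 1 + 4 = 5$)
$Z{\left(K,P \right)} = -4$ ($Z{\left(K,P \right)} = -9 + 5 = -4$)
$q{\left(o,j \right)} = 12$ ($q{\left(o,j \right)} = \left(-3\right) \left(-4\right) = 12$)
$\left(475 + q{\left(-3,\left(-5\right) 2 \cdot 6 \right)}\right)^{2} = \left(475 + 12\right)^{2} = 487^{2} = 237169$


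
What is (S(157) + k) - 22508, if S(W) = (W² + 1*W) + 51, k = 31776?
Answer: 34125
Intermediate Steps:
S(W) = 51 + W + W² (S(W) = (W² + W) + 51 = (W + W²) + 51 = 51 + W + W²)
(S(157) + k) - 22508 = ((51 + 157 + 157²) + 31776) - 22508 = ((51 + 157 + 24649) + 31776) - 22508 = (24857 + 31776) - 22508 = 56633 - 22508 = 34125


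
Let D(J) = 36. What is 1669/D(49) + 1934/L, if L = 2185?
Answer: 3716389/78660 ≈ 47.246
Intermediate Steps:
1669/D(49) + 1934/L = 1669/36 + 1934/2185 = 3716389/78660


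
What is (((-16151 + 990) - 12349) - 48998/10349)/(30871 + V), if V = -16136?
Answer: -284749988/152492515 ≈ -1.8673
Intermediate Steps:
(((-16151 + 990) - 12349) - 48998/10349)/(30871 + V) = (((-16151 + 990) - 12349) - 48998/10349)/(30871 - 16136) = ((-15161 - 12349) - 48998*1/10349)/14735 = (-27510 - 48998/10349)*(1/14735) = -284749988/10349*1/14735 = -284749988/152492515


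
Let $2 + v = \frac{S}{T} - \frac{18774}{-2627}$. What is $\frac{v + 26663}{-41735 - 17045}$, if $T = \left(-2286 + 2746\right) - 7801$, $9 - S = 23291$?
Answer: $- \frac{102870244235}{226712191092} \approx -0.45375$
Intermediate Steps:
$S = -23282$ ($S = 9 - 23291 = -23282$)
$T = -7341$ ($T = 460 - 7801 = -7341$)
$v = \frac{160412134}{19284807}$ ($v = -2 - \left(- \frac{23282}{7341} - \frac{18774}{2627}\right) = -2 - - \frac{198981748}{19284807} = -2 + \left(\frac{23282}{7341} + \frac{18774}{2627}\right) = -2 + \frac{198981748}{19284807} = \frac{160412134}{19284807} \approx 8.3181$)
$\frac{v + 26663}{-41735 - 17045} = \frac{\frac{160412134}{19284807} + 26663}{-41735 - 17045} = \frac{514351221175}{19284807 \left(-58780\right)} = \frac{514351221175}{19284807} \left(- \frac{1}{58780}\right) = - \frac{102870244235}{226712191092}$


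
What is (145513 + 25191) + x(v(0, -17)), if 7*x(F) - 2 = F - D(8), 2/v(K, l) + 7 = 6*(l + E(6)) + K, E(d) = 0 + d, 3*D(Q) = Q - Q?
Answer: 87229888/511 ≈ 1.7070e+5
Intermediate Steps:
D(Q) = 0 (D(Q) = (Q - Q)/3 = (⅓)*0 = 0)
E(d) = d
v(K, l) = 2/(29 + K + 6*l) (v(K, l) = 2/(-7 + (6*(l + 6) + K)) = 2/(-7 + (6*(6 + l) + K)) = 2/(-7 + ((36 + 6*l) + K)) = 2/(-7 + (36 + K + 6*l)) = 2/(29 + K + 6*l))
x(F) = 2/7 + F/7 (x(F) = 2/7 + (F - 1*0)/7 = 2/7 + (F + 0)/7 = 2/7 + F/7)
(145513 + 25191) + x(v(0, -17)) = (145513 + 25191) + (2/7 + (2/(29 + 0 + 6*(-17)))/7) = 170704 + (2/7 + (2/(29 + 0 - 102))/7) = 170704 + (2/7 + (2/(-73))/7) = 170704 + (2/7 + (2*(-1/73))/7) = 170704 + (2/7 + (⅐)*(-2/73)) = 170704 + (2/7 - 2/511) = 170704 + 144/511 = 87229888/511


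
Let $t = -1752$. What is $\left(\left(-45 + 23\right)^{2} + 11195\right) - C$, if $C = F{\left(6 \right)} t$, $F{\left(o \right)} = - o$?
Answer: $1167$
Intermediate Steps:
$C = 10512$ ($C = \left(-1\right) 6 \left(-1752\right) = \left(-6\right) \left(-1752\right) = 10512$)
$\left(\left(-45 + 23\right)^{2} + 11195\right) - C = \left(\left(-45 + 23\right)^{2} + 11195\right) - 10512 = \left(\left(-22\right)^{2} + 11195\right) - 10512 = \left(484 + 11195\right) - 10512 = 11679 - 10512 = 1167$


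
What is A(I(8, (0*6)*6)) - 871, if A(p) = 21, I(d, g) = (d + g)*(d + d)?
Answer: -850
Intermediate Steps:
I(d, g) = 2*d*(d + g) (I(d, g) = (d + g)*(2*d) = 2*d*(d + g))
A(I(8, (0*6)*6)) - 871 = 21 - 871 = -850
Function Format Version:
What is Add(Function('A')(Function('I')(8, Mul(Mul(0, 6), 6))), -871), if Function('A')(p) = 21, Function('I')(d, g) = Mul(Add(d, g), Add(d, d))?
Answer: -850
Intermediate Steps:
Function('I')(d, g) = Mul(2, d, Add(d, g)) (Function('I')(d, g) = Mul(Add(d, g), Mul(2, d)) = Mul(2, d, Add(d, g)))
Add(Function('A')(Function('I')(8, Mul(Mul(0, 6), 6))), -871) = Add(21, -871) = -850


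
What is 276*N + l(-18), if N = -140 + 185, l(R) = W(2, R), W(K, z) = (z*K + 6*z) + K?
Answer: 12278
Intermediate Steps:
W(K, z) = K + 6*z + K*z (W(K, z) = (K*z + 6*z) + K = (6*z + K*z) + K = K + 6*z + K*z)
l(R) = 2 + 8*R (l(R) = 2 + 6*R + 2*R = 2 + 8*R)
N = 45
276*N + l(-18) = 276*45 + (2 + 8*(-18)) = 12420 + (2 - 144) = 12420 - 142 = 12278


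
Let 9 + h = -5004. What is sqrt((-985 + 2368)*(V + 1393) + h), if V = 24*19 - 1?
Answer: 27*sqrt(3499) ≈ 1597.1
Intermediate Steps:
V = 455 (V = 456 - 1 = 455)
h = -5013 (h = -9 - 5004 = -5013)
sqrt((-985 + 2368)*(V + 1393) + h) = sqrt((-985 + 2368)*(455 + 1393) - 5013) = sqrt(1383*1848 - 5013) = sqrt(2555784 - 5013) = sqrt(2550771) = 27*sqrt(3499)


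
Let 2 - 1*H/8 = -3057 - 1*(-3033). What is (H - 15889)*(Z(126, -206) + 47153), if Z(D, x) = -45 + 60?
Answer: -739641408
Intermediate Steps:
Z(D, x) = 15
H = 208 (H = 16 - 8*(-3057 - 1*(-3033)) = 16 - 8*(-3057 + 3033) = 16 - 8*(-24) = 16 + 192 = 208)
(H - 15889)*(Z(126, -206) + 47153) = (208 - 15889)*(15 + 47153) = -15681*47168 = -739641408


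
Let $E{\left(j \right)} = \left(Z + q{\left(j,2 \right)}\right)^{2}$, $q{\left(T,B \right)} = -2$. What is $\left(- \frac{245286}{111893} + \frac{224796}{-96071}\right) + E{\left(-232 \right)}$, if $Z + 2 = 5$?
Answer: $- \frac{37968297731}{10749672403} \approx -3.532$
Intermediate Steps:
$Z = 3$ ($Z = -2 + 5 = 3$)
$E{\left(j \right)} = 1$ ($E{\left(j \right)} = \left(3 - 2\right)^{2} = 1^{2} = 1$)
$\left(- \frac{245286}{111893} + \frac{224796}{-96071}\right) + E{\left(-232 \right)} = \left(- \frac{245286}{111893} + \frac{224796}{-96071}\right) + 1 = \left(\left(-245286\right) \frac{1}{111893} + 224796 \left(- \frac{1}{96071}\right)\right) + 1 = \left(- \frac{245286}{111893} - \frac{224796}{96071}\right) + 1 = - \frac{48717970134}{10749672403} + 1 = - \frac{37968297731}{10749672403}$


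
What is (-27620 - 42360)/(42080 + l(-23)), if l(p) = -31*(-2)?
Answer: -34990/21071 ≈ -1.6606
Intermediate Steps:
l(p) = 62
(-27620 - 42360)/(42080 + l(-23)) = (-27620 - 42360)/(42080 + 62) = -69980/42142 = -69980*1/42142 = -34990/21071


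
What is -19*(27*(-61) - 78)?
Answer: 32775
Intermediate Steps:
-19*(27*(-61) - 78) = -19*(-1647 - 78) = -19*(-1725) = 32775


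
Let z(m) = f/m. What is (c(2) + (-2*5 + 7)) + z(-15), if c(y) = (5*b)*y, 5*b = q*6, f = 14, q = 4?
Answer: 661/15 ≈ 44.067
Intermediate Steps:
z(m) = 14/m
b = 24/5 (b = (4*6)/5 = (⅕)*24 = 24/5 ≈ 4.8000)
c(y) = 24*y (c(y) = (5*(24/5))*y = 24*y)
(c(2) + (-2*5 + 7)) + z(-15) = (24*2 + (-2*5 + 7)) + 14/(-15) = (48 + (-10 + 7)) + 14*(-1/15) = (48 - 3) - 14/15 = 45 - 14/15 = 661/15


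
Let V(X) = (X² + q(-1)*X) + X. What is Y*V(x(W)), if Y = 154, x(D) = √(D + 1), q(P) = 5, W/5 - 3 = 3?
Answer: 4774 + 924*√31 ≈ 9918.6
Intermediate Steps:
W = 30 (W = 15 + 5*3 = 15 + 15 = 30)
x(D) = √(1 + D)
V(X) = X² + 6*X (V(X) = (X² + 5*X) + X = X² + 6*X)
Y*V(x(W)) = 154*(√(1 + 30)*(6 + √(1 + 30))) = 154*(√31*(6 + √31)) = 154*√31*(6 + √31)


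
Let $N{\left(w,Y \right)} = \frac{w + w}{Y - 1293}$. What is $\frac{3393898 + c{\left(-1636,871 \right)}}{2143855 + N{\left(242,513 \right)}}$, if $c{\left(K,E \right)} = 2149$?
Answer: $\frac{662229165}{418051604} \approx 1.5841$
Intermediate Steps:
$N{\left(w,Y \right)} = \frac{2 w}{-1293 + Y}$
$\frac{3393898 + c{\left(-1636,871 \right)}}{2143855 + N{\left(242,513 \right)}} = \frac{3393898 + 2149}{2143855 + 2 \cdot 242 \frac{1}{-1293 + 513}} = \frac{3396047}{2143855 + 2 \cdot 242 \frac{1}{-780}} = \frac{3396047}{2143855 + 2 \cdot 242 \left(- \frac{1}{780}\right)} = \frac{3396047}{2143855 - \frac{121}{195}} = \frac{3396047}{\frac{418051604}{195}} = 3396047 \cdot \frac{195}{418051604} = \frac{662229165}{418051604}$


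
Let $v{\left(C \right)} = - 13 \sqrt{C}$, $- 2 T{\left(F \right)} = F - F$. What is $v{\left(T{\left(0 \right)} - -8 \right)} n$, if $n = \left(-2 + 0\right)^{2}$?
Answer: $- 104 \sqrt{2} \approx -147.08$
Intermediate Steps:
$T{\left(F \right)} = 0$ ($T{\left(F \right)} = - \frac{F - F}{2} = \left(- \frac{1}{2}\right) 0 = 0$)
$n = 4$ ($n = \left(-2\right)^{2} = 4$)
$v{\left(T{\left(0 \right)} - -8 \right)} n = - 13 \sqrt{0 - -8} \cdot 4 = - 13 \sqrt{0 + 8} \cdot 4 = - 13 \sqrt{8} \cdot 4 = - 13 \cdot 2 \sqrt{2} \cdot 4 = - 26 \sqrt{2} \cdot 4 = - 104 \sqrt{2}$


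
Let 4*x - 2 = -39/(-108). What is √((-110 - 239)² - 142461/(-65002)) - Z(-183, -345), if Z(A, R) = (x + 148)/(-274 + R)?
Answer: 21397/89136 + √514650153997126/65002 ≈ 349.24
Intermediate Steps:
x = 85/144 (x = ½ + (-39/(-108))/4 = ½ + (-39*(-1/108))/4 = ½ + (¼)*(13/36) = ½ + 13/144 = 85/144 ≈ 0.59028)
Z(A, R) = 21397/(144*(-274 + R)) (Z(A, R) = (85/144 + 148)/(-274 + R) = 21397/(144*(-274 + R)))
√((-110 - 239)² - 142461/(-65002)) - Z(-183, -345) = √((-110 - 239)² - 142461/(-65002)) - 21397/(144*(-274 - 345)) = √((-349)² - 142461*(-1/65002)) - 21397/(144*(-619)) = √(121801 + 142461/65002) - 21397*(-1)/(144*619) = √(7917451063/65002) - 1*(-21397/89136) = √514650153997126/65002 + 21397/89136 = 21397/89136 + √514650153997126/65002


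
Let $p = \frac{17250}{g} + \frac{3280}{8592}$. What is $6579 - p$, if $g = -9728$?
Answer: $\frac{17187771977}{2611968} \approx 6580.4$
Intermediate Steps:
$p = - \frac{3634505}{2611968}$ ($p = \frac{17250}{-9728} + \frac{3280}{8592} = 17250 \left(- \frac{1}{9728}\right) + 3280 \cdot \frac{1}{8592} = - \frac{8625}{4864} + \frac{205}{537} = - \frac{3634505}{2611968} \approx -1.3915$)
$6579 - p = 6579 - - \frac{3634505}{2611968} = 6579 + \frac{3634505}{2611968} = \frac{17187771977}{2611968}$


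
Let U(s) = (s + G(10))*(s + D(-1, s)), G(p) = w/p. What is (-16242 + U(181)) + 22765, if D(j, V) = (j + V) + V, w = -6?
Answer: 521499/5 ≈ 1.0430e+5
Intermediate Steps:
D(j, V) = j + 2*V (D(j, V) = (V + j) + V = j + 2*V)
G(p) = -6/p
U(s) = (-1 + 3*s)*(-⅗ + s) (U(s) = (s - 6/10)*(s + (-1 + 2*s)) = (s - 6*⅒)*(-1 + 3*s) = (s - ⅗)*(-1 + 3*s) = (-⅗ + s)*(-1 + 3*s) = (-1 + 3*s)*(-⅗ + s))
(-16242 + U(181)) + 22765 = (-16242 + (⅗ + 3*181² - 14/5*181)) + 22765 = (-16242 + (⅗ + 3*32761 - 2534/5)) + 22765 = (-16242 + (⅗ + 98283 - 2534/5)) + 22765 = (-16242 + 488884/5) + 22765 = 407674/5 + 22765 = 521499/5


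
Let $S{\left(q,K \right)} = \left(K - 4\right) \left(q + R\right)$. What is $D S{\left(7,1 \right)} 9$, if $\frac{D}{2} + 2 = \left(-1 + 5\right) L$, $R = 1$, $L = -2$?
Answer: $4320$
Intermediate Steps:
$D = -20$ ($D = -4 + 2 \left(-1 + 5\right) \left(-2\right) = -4 + 2 \cdot 4 \left(-2\right) = -4 + 2 \left(-8\right) = -4 - 16 = -20$)
$S{\left(q,K \right)} = \left(1 + q\right) \left(-4 + K\right)$ ($S{\left(q,K \right)} = \left(K - 4\right) \left(q + 1\right) = \left(-4 + K\right) \left(1 + q\right) = \left(1 + q\right) \left(-4 + K\right)$)
$D S{\left(7,1 \right)} 9 = - 20 \left(-4 + 1 - 28 + 1 \cdot 7\right) 9 = - 20 \left(-4 + 1 - 28 + 7\right) 9 = \left(-20\right) \left(-24\right) 9 = 480 \cdot 9 = 4320$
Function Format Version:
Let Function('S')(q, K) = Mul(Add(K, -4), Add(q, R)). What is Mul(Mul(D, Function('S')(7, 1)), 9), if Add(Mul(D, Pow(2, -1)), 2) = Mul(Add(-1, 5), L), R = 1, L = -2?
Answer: 4320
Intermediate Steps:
D = -20 (D = Add(-4, Mul(2, Mul(Add(-1, 5), -2))) = Add(-4, Mul(2, Mul(4, -2))) = Add(-4, Mul(2, -8)) = Add(-4, -16) = -20)
Function('S')(q, K) = Mul(Add(1, q), Add(-4, K)) (Function('S')(q, K) = Mul(Add(K, -4), Add(q, 1)) = Mul(Add(-4, K), Add(1, q)) = Mul(Add(1, q), Add(-4, K)))
Mul(Mul(D, Function('S')(7, 1)), 9) = Mul(Mul(-20, Add(-4, 1, Mul(-4, 7), Mul(1, 7))), 9) = Mul(Mul(-20, Add(-4, 1, -28, 7)), 9) = Mul(Mul(-20, -24), 9) = Mul(480, 9) = 4320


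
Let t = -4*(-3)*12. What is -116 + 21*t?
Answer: 2908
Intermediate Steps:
t = 144 (t = 12*12 = 144)
-116 + 21*t = -116 + 21*144 = -116 + 3024 = 2908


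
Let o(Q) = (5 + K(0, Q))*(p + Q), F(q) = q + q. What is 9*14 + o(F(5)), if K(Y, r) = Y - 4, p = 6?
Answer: 142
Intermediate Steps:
F(q) = 2*q
K(Y, r) = -4 + Y
o(Q) = 6 + Q (o(Q) = (5 + (-4 + 0))*(6 + Q) = (5 - 4)*(6 + Q) = 1*(6 + Q) = 6 + Q)
9*14 + o(F(5)) = 9*14 + (6 + 2*5) = 126 + (6 + 10) = 126 + 16 = 142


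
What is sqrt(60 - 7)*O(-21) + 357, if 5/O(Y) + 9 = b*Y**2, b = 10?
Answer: 357 + 5*sqrt(53)/4401 ≈ 357.01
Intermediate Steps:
O(Y) = 5/(-9 + 10*Y**2)
sqrt(60 - 7)*O(-21) + 357 = sqrt(60 - 7)*(5/(-9 + 10*(-21)**2)) + 357 = sqrt(53)*(5/(-9 + 10*441)) + 357 = sqrt(53)*(5/(-9 + 4410)) + 357 = sqrt(53)*(5/4401) + 357 = 5*sqrt(53)/4401 + 357 = 357 + 5*sqrt(53)/4401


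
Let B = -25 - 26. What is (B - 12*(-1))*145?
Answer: -5655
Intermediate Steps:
B = -51
(B - 12*(-1))*145 = (-51 - 12*(-1))*145 = (-51 + 12)*145 = -39*145 = -5655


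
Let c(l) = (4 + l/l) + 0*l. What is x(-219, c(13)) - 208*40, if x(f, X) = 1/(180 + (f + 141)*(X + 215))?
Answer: -141273601/16980 ≈ -8320.0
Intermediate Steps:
c(l) = 5 (c(l) = (4 + 1) + 0 = 5 + 0 = 5)
x(f, X) = 1/(180 + (141 + f)*(215 + X))
x(-219, c(13)) - 208*40 = 1/(30495 + 141*5 + 215*(-219) + 5*(-219)) - 208*40 = 1/(30495 + 705 - 47085 - 1095) - 8320 = 1/(-16980) - 8320 = -1/16980 - 8320 = -141273601/16980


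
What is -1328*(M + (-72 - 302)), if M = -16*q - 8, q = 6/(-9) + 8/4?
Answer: 1606880/3 ≈ 5.3563e+5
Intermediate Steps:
q = 4/3 (q = 6*(-⅑) + 8*(¼) = -⅔ + 2 = 4/3 ≈ 1.3333)
M = -88/3 (M = -16*4/3 - 8 = -64/3 - 8 = -88/3 ≈ -29.333)
-1328*(M + (-72 - 302)) = -1328*(-88/3 + (-72 - 302)) = -1328*(-88/3 - 374) = -1328*(-1210/3) = 1606880/3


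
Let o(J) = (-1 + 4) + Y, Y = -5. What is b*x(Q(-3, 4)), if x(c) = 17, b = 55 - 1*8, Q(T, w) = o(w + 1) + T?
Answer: 799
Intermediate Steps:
o(J) = -2 (o(J) = (-1 + 4) - 5 = 3 - 5 = -2)
Q(T, w) = -2 + T
b = 47 (b = 55 - 8 = 47)
b*x(Q(-3, 4)) = 47*17 = 799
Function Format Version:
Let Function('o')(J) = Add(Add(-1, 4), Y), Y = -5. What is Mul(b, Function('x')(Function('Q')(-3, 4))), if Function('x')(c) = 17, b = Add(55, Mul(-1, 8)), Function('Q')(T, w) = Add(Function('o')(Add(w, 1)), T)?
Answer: 799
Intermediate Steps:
Function('o')(J) = -2 (Function('o')(J) = Add(Add(-1, 4), -5) = Add(3, -5) = -2)
Function('Q')(T, w) = Add(-2, T)
b = 47 (b = Add(55, -8) = 47)
Mul(b, Function('x')(Function('Q')(-3, 4))) = Mul(47, 17) = 799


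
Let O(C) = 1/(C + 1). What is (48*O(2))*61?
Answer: 976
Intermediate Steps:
O(C) = 1/(1 + C)
(48*O(2))*61 = (48/(1 + 2))*61 = (48/3)*61 = (48*(⅓))*61 = 16*61 = 976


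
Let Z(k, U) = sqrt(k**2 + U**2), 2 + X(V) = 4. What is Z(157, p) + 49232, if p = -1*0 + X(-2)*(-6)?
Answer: 49232 + sqrt(24793) ≈ 49389.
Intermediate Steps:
X(V) = 2 (X(V) = -2 + 4 = 2)
p = -12 (p = -1*0 + 2*(-6) = 0 - 12 = -12)
Z(k, U) = sqrt(U**2 + k**2)
Z(157, p) + 49232 = sqrt((-12)**2 + 157**2) + 49232 = sqrt(144 + 24649) + 49232 = sqrt(24793) + 49232 = 49232 + sqrt(24793)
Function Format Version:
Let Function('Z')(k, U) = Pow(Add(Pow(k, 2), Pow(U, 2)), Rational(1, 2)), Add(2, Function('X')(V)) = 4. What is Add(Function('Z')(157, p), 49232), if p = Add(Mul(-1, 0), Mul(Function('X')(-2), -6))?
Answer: Add(49232, Pow(24793, Rational(1, 2))) ≈ 49389.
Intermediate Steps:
Function('X')(V) = 2 (Function('X')(V) = Add(-2, 4) = 2)
p = -12 (p = Add(Mul(-1, 0), Mul(2, -6)) = Add(0, -12) = -12)
Function('Z')(k, U) = Pow(Add(Pow(U, 2), Pow(k, 2)), Rational(1, 2))
Add(Function('Z')(157, p), 49232) = Add(Pow(Add(Pow(-12, 2), Pow(157, 2)), Rational(1, 2)), 49232) = Add(Pow(Add(144, 24649), Rational(1, 2)), 49232) = Add(Pow(24793, Rational(1, 2)), 49232) = Add(49232, Pow(24793, Rational(1, 2)))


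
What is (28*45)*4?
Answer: 5040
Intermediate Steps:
(28*45)*4 = 1260*4 = 5040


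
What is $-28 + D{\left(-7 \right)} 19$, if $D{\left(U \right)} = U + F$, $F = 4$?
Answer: $-85$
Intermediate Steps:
$D{\left(U \right)} = 4 + U$ ($D{\left(U \right)} = U + 4 = 4 + U$)
$-28 + D{\left(-7 \right)} 19 = -28 + \left(4 - 7\right) 19 = -28 - 57 = -85$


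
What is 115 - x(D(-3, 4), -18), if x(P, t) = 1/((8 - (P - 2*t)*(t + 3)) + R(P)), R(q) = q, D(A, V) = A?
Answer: 57499/500 ≈ 115.00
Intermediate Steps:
x(P, t) = 1/(8 + P - (3 + t)*(P - 2*t)) (x(P, t) = 1/((8 - (P - 2*t)*(t + 3)) + P) = 1/((8 - (P - 2*t)*(3 + t)) + P) = 1/((8 - (3 + t)*(P - 2*t)) + P) = 1/(8 + P - (3 + t)*(P - 2*t)))
115 - x(D(-3, 4), -18) = 115 - 1/(8 - 2*(-3) + 2*(-18)**2 + 6*(-18) - 1*(-3)*(-18)) = 115 - 1/(8 + 6 + 2*324 - 108 - 54) = 115 - 1/(8 + 6 + 648 - 108 - 54) = 115 - 1/500 = 57499/500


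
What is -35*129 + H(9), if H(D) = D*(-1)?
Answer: -4524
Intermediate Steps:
H(D) = -D
-35*129 + H(9) = -35*129 - 1*9 = -4515 - 9 = -4524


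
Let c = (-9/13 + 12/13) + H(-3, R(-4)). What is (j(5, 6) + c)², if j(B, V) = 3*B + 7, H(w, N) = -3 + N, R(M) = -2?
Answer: 50176/169 ≈ 296.90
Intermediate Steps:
j(B, V) = 7 + 3*B
c = -62/13 (c = (-9/13 + 12/13) + (-3 - 2) = (-9*1/13 + 12*(1/13)) - 5 = (-9/13 + 12/13) - 5 = 3/13 - 5 = -62/13 ≈ -4.7692)
(j(5, 6) + c)² = ((7 + 3*5) - 62/13)² = ((7 + 15) - 62/13)² = (22 - 62/13)² = (224/13)² = 50176/169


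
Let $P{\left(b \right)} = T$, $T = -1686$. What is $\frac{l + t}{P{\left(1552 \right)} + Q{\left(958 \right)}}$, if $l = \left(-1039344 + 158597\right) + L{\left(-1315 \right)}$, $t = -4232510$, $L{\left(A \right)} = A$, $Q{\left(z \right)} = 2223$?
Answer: $- \frac{5114572}{537} \approx -9524.3$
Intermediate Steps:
$l = -882062$ ($l = \left(-1039344 + 158597\right) - 1315 = -880747 - 1315 = -882062$)
$P{\left(b \right)} = -1686$
$\frac{l + t}{P{\left(1552 \right)} + Q{\left(958 \right)}} = \frac{-882062 - 4232510}{-1686 + 2223} = - \frac{5114572}{537}$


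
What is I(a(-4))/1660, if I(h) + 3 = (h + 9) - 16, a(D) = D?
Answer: -7/830 ≈ -0.0084337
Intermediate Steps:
I(h) = -10 + h (I(h) = -3 + ((h + 9) - 16) = -3 + ((9 + h) - 16) = -3 + (-7 + h) = -10 + h)
I(a(-4))/1660 = (-10 - 4)/1660 = -14*1/1660 = -7/830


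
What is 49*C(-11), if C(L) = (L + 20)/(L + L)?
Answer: -441/22 ≈ -20.045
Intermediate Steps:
C(L) = (20 + L)/(2*L) (C(L) = (20 + L)/((2*L)) = (20 + L)*(1/(2*L)) = (20 + L)/(2*L))
49*C(-11) = 49*((½)*(20 - 11)/(-11)) = 49*((½)*(-1/11)*9) = 49*(-9/22) = -441/22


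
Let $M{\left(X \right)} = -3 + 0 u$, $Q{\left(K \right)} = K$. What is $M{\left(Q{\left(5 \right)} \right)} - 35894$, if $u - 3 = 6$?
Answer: $-35897$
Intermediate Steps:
$u = 9$ ($u = 3 + 6 = 9$)
$M{\left(X \right)} = -3$ ($M{\left(X \right)} = -3 + 0 \cdot 9 = -3 + 0 = -3$)
$M{\left(Q{\left(5 \right)} \right)} - 35894 = -3 - 35894 = -35897$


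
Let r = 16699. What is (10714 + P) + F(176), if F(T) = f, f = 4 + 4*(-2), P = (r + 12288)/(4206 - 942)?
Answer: 34986427/3264 ≈ 10719.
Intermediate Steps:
P = 28987/3264 (P = (16699 + 12288)/(4206 - 942) = 28987/3264 ≈ 8.8808)
f = -4 (f = 4 - 8 = -4)
F(T) = -4
(10714 + P) + F(176) = (10714 + 28987/3264) - 4 = 34999483/3264 - 4 = 34986427/3264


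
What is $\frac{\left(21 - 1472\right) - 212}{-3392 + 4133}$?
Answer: $- \frac{1663}{741} \approx -2.2443$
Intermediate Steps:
$\frac{\left(21 - 1472\right) - 212}{-3392 + 4133} = \frac{\left(21 - 1472\right) - 212}{741} = \left(-1451 - 212\right) \frac{1}{741} = \left(-1663\right) \frac{1}{741} = - \frac{1663}{741}$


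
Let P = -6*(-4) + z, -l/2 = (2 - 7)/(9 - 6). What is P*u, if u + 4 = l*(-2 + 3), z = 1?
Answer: -50/3 ≈ -16.667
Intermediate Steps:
l = 10/3 (l = -2*(2 - 7)/(9 - 6) = -(-10)/3 = -2*(-5/3) = 10/3 ≈ 3.3333)
P = 25 (P = -6*(-4) + 1 = 24 + 1 = 25)
u = -⅔ (u = -4 + 10*(-2 + 3)/3 = -4 + (10/3)*1 = -4 + 10/3 = -⅔ ≈ -0.66667)
P*u = 25*(-⅔) = -50/3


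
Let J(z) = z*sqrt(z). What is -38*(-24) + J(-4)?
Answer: 912 - 8*I ≈ 912.0 - 8.0*I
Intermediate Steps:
J(z) = z**(3/2)
-38*(-24) + J(-4) = -38*(-24) + (-4)**(3/2) = 912 - 8*I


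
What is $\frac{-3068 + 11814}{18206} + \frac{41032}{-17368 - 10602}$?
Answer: $- \frac{125600743}{127305455} \approx -0.98661$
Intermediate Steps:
$\frac{-3068 + 11814}{18206} + \frac{41032}{-17368 - 10602} = 8746 \cdot \frac{1}{18206} + \frac{41032}{-17368 - 10602} = \frac{4373}{9103} + \frac{41032}{-27970} = \frac{4373}{9103} + 41032 \left(- \frac{1}{27970}\right) = \frac{4373}{9103} - \frac{20516}{13985} = - \frac{125600743}{127305455}$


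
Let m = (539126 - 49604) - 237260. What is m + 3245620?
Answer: 3497882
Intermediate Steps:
m = 252262 (m = 489522 - 237260 = 252262)
m + 3245620 = 252262 + 3245620 = 3497882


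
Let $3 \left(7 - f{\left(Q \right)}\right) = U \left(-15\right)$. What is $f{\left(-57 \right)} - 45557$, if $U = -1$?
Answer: $-45555$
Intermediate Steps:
$f{\left(Q \right)} = 2$ ($f{\left(Q \right)} = 7 - \frac{\left(-1\right) \left(-15\right)}{3} = 7 - 5 = 2$)
$f{\left(-57 \right)} - 45557 = 2 - 45557 = -45555$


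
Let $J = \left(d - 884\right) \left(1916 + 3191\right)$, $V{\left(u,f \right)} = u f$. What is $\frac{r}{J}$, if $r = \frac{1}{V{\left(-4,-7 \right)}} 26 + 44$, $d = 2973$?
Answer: $\frac{629}{149359322} \approx 4.2113 \cdot 10^{-6}$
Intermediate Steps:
$V{\left(u,f \right)} = f u$
$J = 10668523$ ($J = \left(2973 - 884\right) \left(1916 + 3191\right) = 2089 \cdot 5107 = 10668523$)
$r = \frac{629}{14}$ ($r = \frac{1}{\left(-7\right) \left(-4\right)} 26 + 44 = \frac{1}{28} \cdot 26 + 44 = \frac{13}{14} + 44 = \frac{629}{14} \approx 44.929$)
$\frac{r}{J} = \frac{629}{14 \cdot 10668523} = \frac{629}{14} \cdot \frac{1}{10668523} = \frac{629}{149359322}$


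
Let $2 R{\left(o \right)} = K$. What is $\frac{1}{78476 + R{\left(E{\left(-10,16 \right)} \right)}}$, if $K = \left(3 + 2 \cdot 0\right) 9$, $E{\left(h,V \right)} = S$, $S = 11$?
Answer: $\frac{2}{156979} \approx 1.2741 \cdot 10^{-5}$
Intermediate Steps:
$E{\left(h,V \right)} = 11$
$K = 27$ ($K = \left(3 + 0\right) 9 = 3 \cdot 9 = 27$)
$R{\left(o \right)} = \frac{27}{2}$ ($R{\left(o \right)} = \frac{1}{2} \cdot 27 = \frac{27}{2}$)
$\frac{1}{78476 + R{\left(E{\left(-10,16 \right)} \right)}} = \frac{1}{78476 + \frac{27}{2}} = \frac{1}{\frac{156979}{2}} = \frac{2}{156979}$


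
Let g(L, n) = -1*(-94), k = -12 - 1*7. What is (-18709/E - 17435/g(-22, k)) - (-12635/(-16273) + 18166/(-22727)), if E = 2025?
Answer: -13706201347189841/70398372254850 ≈ -194.69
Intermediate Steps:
k = -19 (k = -12 - 7 = -19)
g(L, n) = 94
(-18709/E - 17435/g(-22, k)) - (-12635/(-16273) + 18166/(-22727)) = (-18709/2025 - 17435/94) - (-12635/(-16273) + 18166/(-22727)) = (-18709*1/2025 - 17435*1/94) - (-12635*(-1/16273) + 18166*(-1/22727)) = (-18709/2025 - 17435/94) - (12635/16273 - 18166/22727) = -37064521/190350 - 1*(-8459673/369836471) = -37064521/190350 + 8459673/369836471 = -13706201347189841/70398372254850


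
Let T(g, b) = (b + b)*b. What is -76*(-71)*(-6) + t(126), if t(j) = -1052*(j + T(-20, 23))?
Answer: -1277944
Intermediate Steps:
T(g, b) = 2*b² (T(g, b) = (2*b)*b = 2*b²)
t(j) = -1113016 - 1052*j (t(j) = -1052*(j + 2*23²) = -1052*(j + 2*529) = -1052*(j + 1058) = -1052*(1058 + j) = -1113016 - 1052*j)
-76*(-71)*(-6) + t(126) = -76*(-71)*(-6) + (-1113016 - 1052*126) = 5396*(-6) + (-1113016 - 132552) = -32376 - 1245568 = -1277944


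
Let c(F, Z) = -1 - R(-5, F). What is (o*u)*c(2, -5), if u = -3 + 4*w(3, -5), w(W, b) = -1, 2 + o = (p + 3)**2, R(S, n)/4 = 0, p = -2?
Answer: -7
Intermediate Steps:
R(S, n) = 0 (R(S, n) = 4*0 = 0)
o = -1 (o = -2 + (-2 + 3)**2 = -2 + 1**2 = -2 + 1 = -1)
c(F, Z) = -1 (c(F, Z) = -1 - 1*0 = -1 + 0 = -1)
u = -7 (u = -3 + 4*(-1) = -3 - 4 = -7)
(o*u)*c(2, -5) = -1*(-7)*(-1) = 7*(-1) = -7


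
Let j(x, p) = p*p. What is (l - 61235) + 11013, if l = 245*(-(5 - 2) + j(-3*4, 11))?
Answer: -21312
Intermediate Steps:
j(x, p) = p²
l = 28910 (l = 245*(-(5 - 2) + 11²) = 245*(-1*3 + 121) = 245*(-3 + 121) = 245*118 = 28910)
(l - 61235) + 11013 = (28910 - 61235) + 11013 = -32325 + 11013 = -21312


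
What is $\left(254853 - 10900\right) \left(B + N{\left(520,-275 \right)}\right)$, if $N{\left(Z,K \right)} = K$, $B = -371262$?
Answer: $-90637565761$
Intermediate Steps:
$\left(254853 - 10900\right) \left(B + N{\left(520,-275 \right)}\right) = \left(254853 - 10900\right) \left(-371262 - 275\right) = 243953 \left(-371537\right) = -90637565761$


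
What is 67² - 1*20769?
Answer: -16280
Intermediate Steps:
67² - 1*20769 = 4489 - 20769 = -16280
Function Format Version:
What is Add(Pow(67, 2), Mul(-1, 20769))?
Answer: -16280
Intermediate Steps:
Add(Pow(67, 2), Mul(-1, 20769)) = Add(4489, -20769) = -16280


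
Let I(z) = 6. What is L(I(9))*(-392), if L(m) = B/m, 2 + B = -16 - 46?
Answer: 12544/3 ≈ 4181.3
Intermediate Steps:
B = -64 (B = -2 + (-16 - 46) = -2 - 62 = -64)
L(m) = -64/m
L(I(9))*(-392) = -64/6*(-392) = -64*1/6*(-392) = -32/3*(-392) = 12544/3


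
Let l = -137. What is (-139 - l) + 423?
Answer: 421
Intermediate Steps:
(-139 - l) + 423 = (-139 - 1*(-137)) + 423 = (-139 + 137) + 423 = -2 + 423 = 421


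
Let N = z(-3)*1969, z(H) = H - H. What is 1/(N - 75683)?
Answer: -1/75683 ≈ -1.3213e-5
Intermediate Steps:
z(H) = 0
N = 0 (N = 0*1969 = 0)
1/(N - 75683) = 1/(0 - 75683) = 1/(-75683) = -1/75683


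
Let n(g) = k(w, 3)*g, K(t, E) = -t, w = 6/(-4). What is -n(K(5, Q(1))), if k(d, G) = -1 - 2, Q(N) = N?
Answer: -15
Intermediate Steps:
w = -3/2 (w = 6*(-¼) = -3/2 ≈ -1.5000)
k(d, G) = -3
n(g) = -3*g
-n(K(5, Q(1))) = -(-3)*(-1*5) = -(-3)*(-5) = -1*15 = -15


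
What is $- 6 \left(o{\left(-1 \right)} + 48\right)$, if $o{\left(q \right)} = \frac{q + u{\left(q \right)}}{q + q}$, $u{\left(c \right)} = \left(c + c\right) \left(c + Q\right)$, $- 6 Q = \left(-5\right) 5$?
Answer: $-310$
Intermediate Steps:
$Q = \frac{25}{6}$ ($Q = - \frac{\left(-5\right) 5}{6} = \left(- \frac{1}{6}\right) \left(-25\right) = \frac{25}{6} \approx 4.1667$)
$u{\left(c \right)} = 2 c \left(\frac{25}{6} + c\right)$ ($u{\left(c \right)} = \left(c + c\right) \left(c + \frac{25}{6}\right) = 2 c \left(\frac{25}{6} + c\right)$)
$o{\left(q \right)} = \frac{q + \frac{q \left(25 + 6 q\right)}{3}}{2 q}$ ($o{\left(q \right)} = \frac{q + \frac{q \left(25 + 6 q\right)}{3}}{q + q} = \frac{q + \frac{q \left(25 + 6 q\right)}{3}}{2 q}$)
$- 6 \left(o{\left(-1 \right)} + 48\right) = - 6 \left(\left(\frac{14}{3} - 1\right) + 48\right) = - 6 \left(\frac{11}{3} + 48\right) = \left(-6\right) \frac{155}{3} = -310$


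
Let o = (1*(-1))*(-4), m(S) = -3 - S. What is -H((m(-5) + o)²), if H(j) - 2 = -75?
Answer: 73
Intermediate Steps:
o = 4 (o = -1*(-4) = 4)
H(j) = -73 (H(j) = 2 - 75 = -73)
-H((m(-5) + o)²) = -1*(-73) = 73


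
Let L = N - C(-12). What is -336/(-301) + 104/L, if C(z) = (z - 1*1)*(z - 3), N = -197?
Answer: 1793/2107 ≈ 0.85097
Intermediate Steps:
C(z) = (-1 + z)*(-3 + z) (C(z) = (z - 1)*(-3 + z) = (-1 + z)*(-3 + z))
L = -392 (L = -197 - (3 + (-12)² - 4*(-12)) = -197 - (3 + 144 + 48) = -197 - 1*195 = -197 - 195 = -392)
-336/(-301) + 104/L = -336/(-301) + 104/(-392) = -336*(-1/301) + 104*(-1/392) = 48/43 - 13/49 = 1793/2107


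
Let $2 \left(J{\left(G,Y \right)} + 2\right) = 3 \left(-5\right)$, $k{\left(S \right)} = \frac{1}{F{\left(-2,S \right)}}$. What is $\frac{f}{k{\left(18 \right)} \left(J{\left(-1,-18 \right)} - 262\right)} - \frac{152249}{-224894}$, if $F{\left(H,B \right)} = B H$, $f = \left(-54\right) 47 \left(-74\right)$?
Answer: $\frac{1013734563341}{40705814} \approx 24904.0$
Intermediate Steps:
$f = 187812$ ($f = \left(-2538\right) \left(-74\right) = 187812$)
$k{\left(S \right)} = - \frac{1}{2 S}$ ($k{\left(S \right)} = \frac{1}{S \left(-2\right)} = \frac{1}{\left(-2\right) S} = - \frac{1}{2 S}$)
$J{\left(G,Y \right)} = - \frac{19}{2}$ ($J{\left(G,Y \right)} = -2 + \frac{3 \left(-5\right)}{2} = -2 + \frac{1}{2} \left(-15\right) = -2 - \frac{15}{2} = - \frac{19}{2}$)
$\frac{f}{k{\left(18 \right)} \left(J{\left(-1,-18 \right)} - 262\right)} - \frac{152249}{-224894} = \frac{187812}{- \frac{1}{2 \cdot 18} \left(- \frac{19}{2} - 262\right)} - \frac{152249}{-224894} = \frac{187812}{\left(- \frac{1}{2}\right) \frac{1}{18} \left(- \frac{543}{2}\right)} - - \frac{152249}{224894} = \frac{187812}{\left(- \frac{1}{36}\right) \left(- \frac{543}{2}\right)} + \frac{152249}{224894} = \frac{187812}{\frac{181}{24}} + \frac{152249}{224894} = 187812 \cdot \frac{24}{181} + \frac{152249}{224894} = \frac{4507488}{181} + \frac{152249}{224894} = \frac{1013734563341}{40705814}$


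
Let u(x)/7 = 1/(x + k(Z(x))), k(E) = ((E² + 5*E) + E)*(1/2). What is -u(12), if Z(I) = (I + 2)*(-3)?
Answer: -7/768 ≈ -0.0091146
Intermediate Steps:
Z(I) = -6 - 3*I (Z(I) = (2 + I)*(-3) = -6 - 3*I)
k(E) = E²/2 + 3*E (k(E) = (E² + 6*E)*(1*(½)) = (E² + 6*E)*(½) = E²/2 + 3*E)
u(x) = 7/(x - 3*x*(-6 - 3*x)/2) (u(x) = 7/(x + (-6 - 3*x)*(6 + (-6 - 3*x))/2) = 7/(x + (-6 - 3*x)*(-3*x)/2) = 7/(x - 3*x*(-6 - 3*x)/2))
-u(12) = -14/(12*(20 + 9*12)) = -14/(12*(20 + 108)) = -14/(12*128) = -1*7/768 = -7/768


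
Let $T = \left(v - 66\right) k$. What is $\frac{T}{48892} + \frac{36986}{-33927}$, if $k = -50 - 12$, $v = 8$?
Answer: $- \frac{421579505}{414689721} \approx -1.0166$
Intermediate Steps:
$k = -62$
$T = 3596$ ($T = \left(8 - 66\right) \left(-62\right) = \left(-58\right) \left(-62\right) = 3596$)
$\frac{T}{48892} + \frac{36986}{-33927} = \frac{3596}{48892} + \frac{36986}{-33927} = 3596 \cdot \frac{1}{48892} + 36986 \left(- \frac{1}{33927}\right) = \frac{899}{12223} - \frac{36986}{33927} = - \frac{421579505}{414689721}$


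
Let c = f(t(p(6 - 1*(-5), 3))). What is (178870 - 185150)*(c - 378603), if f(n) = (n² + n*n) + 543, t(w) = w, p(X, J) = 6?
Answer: 2373764640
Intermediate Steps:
f(n) = 543 + 2*n² (f(n) = (n² + n²) + 543 = 2*n² + 543 = 543 + 2*n²)
c = 615 (c = 543 + 2*6² = 543 + 2*36 = 543 + 72 = 615)
(178870 - 185150)*(c - 378603) = (178870 - 185150)*(615 - 378603) = -6280*(-377988) = 2373764640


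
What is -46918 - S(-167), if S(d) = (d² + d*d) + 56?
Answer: -102752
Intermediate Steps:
S(d) = 56 + 2*d² (S(d) = (d² + d²) + 56 = 2*d² + 56 = 56 + 2*d²)
-46918 - S(-167) = -46918 - (56 + 2*(-167)²) = -46918 - (56 + 2*27889) = -46918 - (56 + 55778) = -46918 - 1*55834 = -46918 - 55834 = -102752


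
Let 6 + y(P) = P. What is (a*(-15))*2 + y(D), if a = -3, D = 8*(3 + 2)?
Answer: 124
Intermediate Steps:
D = 40 (D = 8*5 = 40)
y(P) = -6 + P
(a*(-15))*2 + y(D) = -3*(-15)*2 + (-6 + 40) = 45*2 + 34 = 90 + 34 = 124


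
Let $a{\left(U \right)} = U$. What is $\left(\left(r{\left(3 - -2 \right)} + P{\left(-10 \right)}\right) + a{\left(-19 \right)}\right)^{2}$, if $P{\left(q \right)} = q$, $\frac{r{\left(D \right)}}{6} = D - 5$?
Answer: $841$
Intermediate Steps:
$r{\left(D \right)} = -30 + 6 D$ ($r{\left(D \right)} = 6 \left(D - 5\right) = 6 \left(-5 + D\right) = -30 + 6 D$)
$\left(\left(r{\left(3 - -2 \right)} + P{\left(-10 \right)}\right) + a{\left(-19 \right)}\right)^{2} = \left(\left(\left(-30 + 6 \left(3 - -2\right)\right) - 10\right) - 19\right)^{2} = \left(\left(\left(-30 + 6 \left(3 + 2\right)\right) - 10\right) - 19\right)^{2} = \left(\left(\left(-30 + 6 \cdot 5\right) - 10\right) - 19\right)^{2} = \left(\left(\left(-30 + 30\right) - 10\right) - 19\right)^{2} = \left(\left(0 - 10\right) - 19\right)^{2} = \left(-10 - 19\right)^{2} = \left(-29\right)^{2} = 841$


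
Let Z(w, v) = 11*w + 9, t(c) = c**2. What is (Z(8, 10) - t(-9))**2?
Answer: 256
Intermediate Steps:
Z(w, v) = 9 + 11*w
(Z(8, 10) - t(-9))**2 = ((9 + 11*8) - 1*(-9)**2)**2 = ((9 + 88) - 1*81)**2 = (97 - 81)**2 = 16**2 = 256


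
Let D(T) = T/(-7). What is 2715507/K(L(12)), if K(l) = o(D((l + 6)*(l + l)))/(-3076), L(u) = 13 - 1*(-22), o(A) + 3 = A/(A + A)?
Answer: 16705799064/5 ≈ 3.3412e+9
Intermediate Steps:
D(T) = -T/7 (D(T) = T*(-⅐) = -T/7)
o(A) = -5/2 (o(A) = -3 + A/(A + A) = -3 + A/((2*A)) = -3 + (1/(2*A))*A = -3 + ½ = -5/2)
L(u) = 35 (L(u) = 13 + 22 = 35)
K(l) = 5/6152 (K(l) = -5/2/(-3076) = -5/2*(-1/3076) = 5/6152)
2715507/K(L(12)) = 2715507/(5/6152) = 2715507*(6152/5) = 16705799064/5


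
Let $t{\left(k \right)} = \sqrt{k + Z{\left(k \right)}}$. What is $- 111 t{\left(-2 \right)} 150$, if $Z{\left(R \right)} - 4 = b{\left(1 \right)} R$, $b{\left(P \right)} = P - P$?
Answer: $- 16650 \sqrt{2} \approx -23547.0$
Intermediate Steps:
$b{\left(P \right)} = 0$
$Z{\left(R \right)} = 4$ ($Z{\left(R \right)} = 4 + 0 R = 4 + 0 = 4$)
$t{\left(k \right)} = \sqrt{4 + k}$ ($t{\left(k \right)} = \sqrt{k + 4} = \sqrt{4 + k}$)
$- 111 t{\left(-2 \right)} 150 = - 111 \sqrt{4 - 2} \cdot 150 = - 111 \sqrt{2} \cdot 150 = - 16650 \sqrt{2}$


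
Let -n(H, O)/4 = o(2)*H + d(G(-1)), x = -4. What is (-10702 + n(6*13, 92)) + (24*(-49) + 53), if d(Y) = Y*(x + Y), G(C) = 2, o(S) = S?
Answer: -12433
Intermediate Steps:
d(Y) = Y*(-4 + Y)
n(H, O) = 16 - 8*H (n(H, O) = -4*(2*H + 2*(-4 + 2)) = -4*(2*H + 2*(-2)) = -4*(2*H - 4) = -4*(-4 + 2*H) = 16 - 8*H)
(-10702 + n(6*13, 92)) + (24*(-49) + 53) = (-10702 + (16 - 48*13)) + (24*(-49) + 53) = (-10702 + (16 - 8*78)) + (-1176 + 53) = (-10702 + (16 - 624)) - 1123 = (-10702 - 608) - 1123 = -11310 - 1123 = -12433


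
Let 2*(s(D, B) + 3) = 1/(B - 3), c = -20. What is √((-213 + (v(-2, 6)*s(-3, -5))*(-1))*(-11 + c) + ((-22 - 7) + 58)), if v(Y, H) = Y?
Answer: 5*√4366/4 ≈ 82.595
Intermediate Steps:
s(D, B) = -3 + 1/(2*(-3 + B)) (s(D, B) = -3 + 1/(2*(B - 3)) = -3 + 1/(2*(-3 + B)))
√((-213 + (v(-2, 6)*s(-3, -5))*(-1))*(-11 + c) + ((-22 - 7) + 58)) = √((-213 - (19 - 6*(-5))/(-3 - 5)*(-1))*(-11 - 20) + ((-22 - 7) + 58)) = √((-213 - (19 + 30)/(-8)*(-1))*(-31) + (-29 + 58)) = √((-213 - (-1)*49/8*(-1))*(-31) + 29) = √((-213 - 2*(-49/16)*(-1))*(-31) + 29) = √((-213 + (49/8)*(-1))*(-31) + 29) = √((-213 - 49/8)*(-31) + 29) = √(-1753/8*(-31) + 29) = √(54343/8 + 29) = √(54575/8) = 5*√4366/4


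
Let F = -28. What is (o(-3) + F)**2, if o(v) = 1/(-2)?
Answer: 3249/4 ≈ 812.25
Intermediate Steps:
o(v) = -1/2
(o(-3) + F)**2 = (-1/2 - 28)**2 = (-57/2)**2 = 3249/4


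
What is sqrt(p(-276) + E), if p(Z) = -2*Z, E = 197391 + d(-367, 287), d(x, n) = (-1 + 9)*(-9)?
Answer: sqrt(197871) ≈ 444.83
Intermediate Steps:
d(x, n) = -72 (d(x, n) = 8*(-9) = -72)
E = 197319 (E = 197391 - 72 = 197319)
sqrt(p(-276) + E) = sqrt(-2*(-276) + 197319) = sqrt(552 + 197319) = sqrt(197871)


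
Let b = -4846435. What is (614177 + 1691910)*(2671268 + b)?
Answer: -5016124341529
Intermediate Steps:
(614177 + 1691910)*(2671268 + b) = (614177 + 1691910)*(2671268 - 4846435) = 2306087*(-2175167) = -5016124341529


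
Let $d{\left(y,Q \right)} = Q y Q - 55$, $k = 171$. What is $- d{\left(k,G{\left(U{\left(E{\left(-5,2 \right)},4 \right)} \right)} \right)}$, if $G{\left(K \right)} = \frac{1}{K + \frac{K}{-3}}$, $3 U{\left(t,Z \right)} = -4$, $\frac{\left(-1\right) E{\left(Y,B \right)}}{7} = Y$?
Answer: $- \frac{10331}{64} \approx -161.42$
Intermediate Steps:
$E{\left(Y,B \right)} = - 7 Y$
$U{\left(t,Z \right)} = - \frac{4}{3}$ ($U{\left(t,Z \right)} = \frac{1}{3} \left(-4\right) = - \frac{4}{3}$)
$G{\left(K \right)} = \frac{3}{2 K}$ ($G{\left(K \right)} = \frac{1}{K + K \left(- \frac{1}{3}\right)} = \frac{1}{K - \frac{K}{3}} = \frac{1}{\frac{2}{3} K} = \frac{3}{2 K}$)
$d{\left(y,Q \right)} = -55 + y Q^{2}$ ($d{\left(y,Q \right)} = y Q^{2} - 55 = -55 + y Q^{2}$)
$- d{\left(k,G{\left(U{\left(E{\left(-5,2 \right)},4 \right)} \right)} \right)} = - (-55 + 171 \left(\frac{3}{2 \left(- \frac{4}{3}\right)}\right)^{2}) = - (-55 + 171 \left(\frac{3}{2} \left(- \frac{3}{4}\right)\right)^{2}) = - (-55 + 171 \left(- \frac{9}{8}\right)^{2}) = - (-55 + 171 \cdot \frac{81}{64}) = - (-55 + \frac{13851}{64}) = \left(-1\right) \frac{10331}{64} = - \frac{10331}{64}$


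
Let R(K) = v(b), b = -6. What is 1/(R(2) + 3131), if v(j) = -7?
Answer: 1/3124 ≈ 0.00032010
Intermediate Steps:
R(K) = -7
1/(R(2) + 3131) = 1/(-7 + 3131) = 1/3124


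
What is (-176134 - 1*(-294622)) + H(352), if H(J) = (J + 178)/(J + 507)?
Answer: 101781722/859 ≈ 1.1849e+5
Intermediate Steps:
H(J) = (178 + J)/(507 + J)
(-176134 - 1*(-294622)) + H(352) = (-176134 - 1*(-294622)) + (178 + 352)/(507 + 352) = (-176134 + 294622) + 530/859 = 118488 + (1/859)*530 = 118488 + 530/859 = 101781722/859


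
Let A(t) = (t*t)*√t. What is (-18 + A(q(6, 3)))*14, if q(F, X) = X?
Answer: -252 + 126*√3 ≈ -33.762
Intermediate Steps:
A(t) = t^(5/2) (A(t) = t²*√t = t^(5/2))
(-18 + A(q(6, 3)))*14 = (-18 + 3^(5/2))*14 = (-18 + 9*√3)*14 = -252 + 126*√3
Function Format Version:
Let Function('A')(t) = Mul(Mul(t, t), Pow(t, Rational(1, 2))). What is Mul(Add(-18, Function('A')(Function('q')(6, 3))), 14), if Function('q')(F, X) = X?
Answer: Add(-252, Mul(126, Pow(3, Rational(1, 2)))) ≈ -33.762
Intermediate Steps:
Function('A')(t) = Pow(t, Rational(5, 2)) (Function('A')(t) = Mul(Pow(t, 2), Pow(t, Rational(1, 2))) = Pow(t, Rational(5, 2)))
Mul(Add(-18, Function('A')(Function('q')(6, 3))), 14) = Mul(Add(-18, Pow(3, Rational(5, 2))), 14) = Mul(Add(-18, Mul(9, Pow(3, Rational(1, 2)))), 14) = Add(-252, Mul(126, Pow(3, Rational(1, 2))))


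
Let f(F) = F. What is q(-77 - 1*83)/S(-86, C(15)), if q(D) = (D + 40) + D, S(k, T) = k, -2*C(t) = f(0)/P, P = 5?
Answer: 140/43 ≈ 3.2558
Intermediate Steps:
C(t) = 0 (C(t) = -0/5 = -½*0 = 0)
q(D) = 40 + 2*D (q(D) = (40 + D) + D = 40 + 2*D)
q(-77 - 1*83)/S(-86, C(15)) = (40 + 2*(-77 - 1*83))/(-86) = (40 + 2*(-77 - 83))*(-1/86) = (40 + 2*(-160))*(-1/86) = (40 - 320)*(-1/86) = -280*(-1/86) = 140/43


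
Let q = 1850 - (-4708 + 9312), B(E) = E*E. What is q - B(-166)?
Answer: -30310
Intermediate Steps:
B(E) = E**2
q = -2754 (q = 1850 - 1*4604 = 1850 - 4604 = -2754)
q - B(-166) = -2754 - 1*(-166)**2 = -2754 - 1*27556 = -2754 - 27556 = -30310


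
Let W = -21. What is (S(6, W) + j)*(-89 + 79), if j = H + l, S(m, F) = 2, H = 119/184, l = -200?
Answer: 181565/92 ≈ 1973.5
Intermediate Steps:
H = 119/184 (H = 119*(1/184) = 119/184 ≈ 0.64674)
j = -36681/184 (j = 119/184 - 200 = -36681/184 ≈ -199.35)
(S(6, W) + j)*(-89 + 79) = (2 - 36681/184)*(-89 + 79) = -36313/184*(-10) = 181565/92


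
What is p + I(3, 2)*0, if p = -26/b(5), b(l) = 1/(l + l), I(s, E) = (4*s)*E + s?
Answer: -260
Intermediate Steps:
I(s, E) = s + 4*E*s (I(s, E) = 4*E*s + s = s + 4*E*s)
b(l) = 1/(2*l)
p = -260 (p = -26/((½)/5) = -26/((½)*(⅕)) = -26/⅒ = -26*10 = -260)
p + I(3, 2)*0 = -260 + (3*(1 + 4*2))*0 = -260 + (3*(1 + 8))*0 = -260 + (3*9)*0 = -260 + 27*0 = -260 + 0 = -260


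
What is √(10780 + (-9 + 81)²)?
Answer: 2*√3991 ≈ 126.35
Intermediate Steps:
√(10780 + (-9 + 81)²) = √(10780 + 72²) = √(10780 + 5184) = √15964 = 2*√3991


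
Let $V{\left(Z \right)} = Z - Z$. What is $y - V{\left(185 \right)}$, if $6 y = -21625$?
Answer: $- \frac{21625}{6} \approx -3604.2$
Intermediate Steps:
$V{\left(Z \right)} = 0$
$y = - \frac{21625}{6}$ ($y = \frac{1}{6} \left(-21625\right) = - \frac{21625}{6} \approx -3604.2$)
$y - V{\left(185 \right)} = - \frac{21625}{6} - 0 = - \frac{21625}{6} + 0 = - \frac{21625}{6}$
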